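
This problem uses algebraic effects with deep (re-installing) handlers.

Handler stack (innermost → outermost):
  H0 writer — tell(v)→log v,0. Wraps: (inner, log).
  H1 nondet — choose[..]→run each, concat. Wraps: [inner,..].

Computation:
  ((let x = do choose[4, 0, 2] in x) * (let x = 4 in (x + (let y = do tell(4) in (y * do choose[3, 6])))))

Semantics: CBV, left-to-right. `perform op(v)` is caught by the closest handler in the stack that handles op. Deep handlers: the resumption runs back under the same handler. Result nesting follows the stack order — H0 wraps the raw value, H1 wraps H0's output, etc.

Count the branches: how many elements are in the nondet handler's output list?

Answer: 6

Step-by-step:
choose[4, 0, 2] @ H1
  branch[0] choose=4:
    tell(4) @ H0 ⇒ log+=4
    choose[3, 6] @ H1
      branch[0] choose=3:
        H0 returns (16, (4))
        H1 returns [(16, (4))]
      branch[1] choose=6:
        H0 returns (16, (4))
        H1 returns [(16, (4))]
  branch[1] choose=0:
    tell(4) @ H0 ⇒ log+=4
    choose[3, 6] @ H1
      branch[0] choose=3:
        H0 returns (0, (4))
        H1 returns [(0, (4))]
      branch[1] choose=6:
        H0 returns (0, (4))
        H1 returns [(0, (4))]
  branch[2] choose=2:
    tell(4) @ H0 ⇒ log+=4
    choose[3, 6] @ H1
      branch[0] choose=3:
        H0 returns (8, (4))
        H1 returns [(8, (4))]
      branch[1] choose=6:
        H0 returns (8, (4))
        H1 returns [(8, (4))]
= [(16, (4)), (16, (4)), (0, (4)), (0, (4)), (8, (4)), (8, (4))]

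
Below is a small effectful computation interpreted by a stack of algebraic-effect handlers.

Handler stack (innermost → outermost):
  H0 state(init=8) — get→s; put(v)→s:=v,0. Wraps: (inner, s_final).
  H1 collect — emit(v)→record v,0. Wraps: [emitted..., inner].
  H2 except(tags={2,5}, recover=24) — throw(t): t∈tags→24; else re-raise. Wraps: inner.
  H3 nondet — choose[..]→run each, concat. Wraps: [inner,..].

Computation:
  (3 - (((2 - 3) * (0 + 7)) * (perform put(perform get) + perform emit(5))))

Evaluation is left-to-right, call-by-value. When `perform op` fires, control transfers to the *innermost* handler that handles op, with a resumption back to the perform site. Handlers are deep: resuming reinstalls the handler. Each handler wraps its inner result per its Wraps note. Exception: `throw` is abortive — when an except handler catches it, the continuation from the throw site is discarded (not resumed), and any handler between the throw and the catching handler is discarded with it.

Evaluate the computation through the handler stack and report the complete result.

Answer: [[5, (3, 8)]]

Evaluation trace:
get @ H0 ⇒ 8
put(8) @ H0 ⇒ s:=8
emit(5) @ H1 ⇒ out+=5
H0 returns (3, 8)
H1 returns [5, (3, 8)]
H2 returns [5, (3, 8)]
H3 returns [[5, (3, 8)]]
= [[5, (3, 8)]]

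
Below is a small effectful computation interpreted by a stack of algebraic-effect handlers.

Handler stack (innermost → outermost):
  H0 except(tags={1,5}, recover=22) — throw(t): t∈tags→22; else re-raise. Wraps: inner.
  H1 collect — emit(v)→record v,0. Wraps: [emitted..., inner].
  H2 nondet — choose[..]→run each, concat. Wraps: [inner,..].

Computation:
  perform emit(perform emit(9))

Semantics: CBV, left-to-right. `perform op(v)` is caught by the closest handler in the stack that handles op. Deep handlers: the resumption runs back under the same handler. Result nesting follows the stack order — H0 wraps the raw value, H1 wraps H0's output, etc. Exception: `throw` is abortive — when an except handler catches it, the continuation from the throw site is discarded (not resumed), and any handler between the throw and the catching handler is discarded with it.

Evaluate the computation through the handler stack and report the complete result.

Working:
emit(9) @ H1 ⇒ out+=9
emit(0) @ H1 ⇒ out+=0
H0 returns 0
H1 returns [9, 0, 0]
H2 returns [[9, 0, 0]]
= [[9, 0, 0]]

Answer: [[9, 0, 0]]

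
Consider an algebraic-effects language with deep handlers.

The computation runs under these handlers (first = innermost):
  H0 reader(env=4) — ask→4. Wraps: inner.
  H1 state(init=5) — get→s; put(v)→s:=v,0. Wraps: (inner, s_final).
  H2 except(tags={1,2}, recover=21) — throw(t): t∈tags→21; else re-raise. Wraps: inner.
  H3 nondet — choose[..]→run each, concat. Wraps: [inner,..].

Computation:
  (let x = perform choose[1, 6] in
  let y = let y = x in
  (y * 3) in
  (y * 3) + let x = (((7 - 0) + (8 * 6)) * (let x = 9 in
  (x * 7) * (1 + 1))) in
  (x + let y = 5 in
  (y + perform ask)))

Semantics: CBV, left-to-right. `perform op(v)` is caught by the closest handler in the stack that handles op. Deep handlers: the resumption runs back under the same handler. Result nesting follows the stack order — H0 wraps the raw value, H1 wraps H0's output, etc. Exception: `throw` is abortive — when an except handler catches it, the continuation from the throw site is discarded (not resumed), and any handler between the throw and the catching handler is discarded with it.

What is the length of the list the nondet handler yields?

Step-by-step:
choose[1, 6] @ H3
  branch[0] choose=1:
    ask @ H0 ⇒ 4
    H0 returns 6948
    H1 returns (6948, 5)
    H2 returns (6948, 5)
    H3 returns [(6948, 5)]
  branch[1] choose=6:
    ask @ H0 ⇒ 4
    H0 returns 6993
    H1 returns (6993, 5)
    H2 returns (6993, 5)
    H3 returns [(6993, 5)]
= [(6948, 5), (6993, 5)]

Answer: 2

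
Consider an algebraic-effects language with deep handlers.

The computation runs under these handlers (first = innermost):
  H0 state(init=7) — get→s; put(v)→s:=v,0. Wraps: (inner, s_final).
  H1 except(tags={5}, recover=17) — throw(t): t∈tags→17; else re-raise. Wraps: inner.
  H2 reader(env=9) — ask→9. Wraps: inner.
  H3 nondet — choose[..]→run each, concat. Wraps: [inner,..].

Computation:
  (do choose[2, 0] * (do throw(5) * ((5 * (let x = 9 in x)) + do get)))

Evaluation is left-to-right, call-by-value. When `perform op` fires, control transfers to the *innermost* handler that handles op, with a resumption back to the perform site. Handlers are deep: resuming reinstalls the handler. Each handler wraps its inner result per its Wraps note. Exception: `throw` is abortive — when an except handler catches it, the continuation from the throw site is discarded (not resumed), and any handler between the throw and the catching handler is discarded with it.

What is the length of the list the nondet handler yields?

Working:
choose[2, 0] @ H3
  branch[0] choose=2:
    throw(5) @ H1 caught ⇒ 17
    H2 returns 17
    H3 returns [17]
  branch[1] choose=0:
    throw(5) @ H1 caught ⇒ 17
    H2 returns 17
    H3 returns [17]
= [17, 17]

Answer: 2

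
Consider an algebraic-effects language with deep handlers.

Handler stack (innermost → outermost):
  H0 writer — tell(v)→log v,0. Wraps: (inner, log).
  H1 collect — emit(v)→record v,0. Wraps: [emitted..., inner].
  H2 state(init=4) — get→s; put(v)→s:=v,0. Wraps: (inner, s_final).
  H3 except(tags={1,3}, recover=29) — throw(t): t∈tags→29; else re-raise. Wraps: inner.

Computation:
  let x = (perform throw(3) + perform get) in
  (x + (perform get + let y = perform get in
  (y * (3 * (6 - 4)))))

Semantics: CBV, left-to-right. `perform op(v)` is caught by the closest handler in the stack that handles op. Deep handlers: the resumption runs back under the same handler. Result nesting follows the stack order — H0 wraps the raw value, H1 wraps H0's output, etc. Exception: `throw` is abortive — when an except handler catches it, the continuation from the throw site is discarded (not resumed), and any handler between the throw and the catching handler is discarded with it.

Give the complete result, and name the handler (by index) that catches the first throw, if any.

Working:
throw(3) @ H3 caught ⇒ 29
= 29

Answer: 29 ; first throw caught by: H3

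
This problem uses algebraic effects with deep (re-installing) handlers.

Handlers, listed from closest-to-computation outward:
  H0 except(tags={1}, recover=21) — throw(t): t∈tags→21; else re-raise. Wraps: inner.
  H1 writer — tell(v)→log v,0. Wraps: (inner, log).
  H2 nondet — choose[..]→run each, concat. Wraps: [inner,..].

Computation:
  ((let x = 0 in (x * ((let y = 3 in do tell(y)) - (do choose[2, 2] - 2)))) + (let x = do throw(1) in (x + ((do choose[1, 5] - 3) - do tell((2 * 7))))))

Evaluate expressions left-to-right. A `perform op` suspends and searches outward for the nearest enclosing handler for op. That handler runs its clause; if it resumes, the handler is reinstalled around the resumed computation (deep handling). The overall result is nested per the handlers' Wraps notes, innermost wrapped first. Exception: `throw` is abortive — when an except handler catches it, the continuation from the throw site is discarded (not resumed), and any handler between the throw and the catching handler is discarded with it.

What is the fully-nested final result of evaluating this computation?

Answer: [(21, (3)), (21, (3))]

Step-by-step:
tell(3) @ H1 ⇒ log+=3
choose[2, 2] @ H2
  branch[0] choose=2:
    throw(1) @ H0 caught ⇒ 21
    H1 returns (21, (3))
    H2 returns [(21, (3))]
  branch[1] choose=2:
    throw(1) @ H0 caught ⇒ 21
    H1 returns (21, (3))
    H2 returns [(21, (3))]
= [(21, (3)), (21, (3))]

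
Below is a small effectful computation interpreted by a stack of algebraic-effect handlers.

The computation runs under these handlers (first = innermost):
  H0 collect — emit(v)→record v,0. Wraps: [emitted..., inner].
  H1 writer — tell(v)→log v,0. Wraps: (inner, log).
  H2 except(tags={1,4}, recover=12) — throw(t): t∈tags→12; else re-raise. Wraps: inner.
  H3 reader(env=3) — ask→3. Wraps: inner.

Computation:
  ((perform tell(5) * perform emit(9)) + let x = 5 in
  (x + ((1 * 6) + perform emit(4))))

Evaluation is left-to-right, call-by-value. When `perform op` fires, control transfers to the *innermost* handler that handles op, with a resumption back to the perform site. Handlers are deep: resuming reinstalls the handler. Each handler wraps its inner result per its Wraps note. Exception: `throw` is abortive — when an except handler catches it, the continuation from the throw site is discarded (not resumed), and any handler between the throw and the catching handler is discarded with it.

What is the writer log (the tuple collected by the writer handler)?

Answer: (5)

Evaluation trace:
tell(5) @ H1 ⇒ log+=5
emit(9) @ H0 ⇒ out+=9
emit(4) @ H0 ⇒ out+=4
H0 returns [9, 4, 11]
H1 returns ([9, 4, 11], (5))
H2 returns ([9, 4, 11], (5))
H3 returns ([9, 4, 11], (5))
= ([9, 4, 11], (5))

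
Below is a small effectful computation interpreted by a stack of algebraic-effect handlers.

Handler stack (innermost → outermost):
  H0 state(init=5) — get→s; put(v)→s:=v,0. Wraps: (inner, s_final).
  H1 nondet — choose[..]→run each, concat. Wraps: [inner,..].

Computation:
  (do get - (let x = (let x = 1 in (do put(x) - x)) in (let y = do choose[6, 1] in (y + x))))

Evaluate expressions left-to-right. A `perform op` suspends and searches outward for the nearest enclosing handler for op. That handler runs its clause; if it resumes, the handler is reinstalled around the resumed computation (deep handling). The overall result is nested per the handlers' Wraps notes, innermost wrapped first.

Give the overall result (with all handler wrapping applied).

Working:
get @ H0 ⇒ 5
put(1) @ H0 ⇒ s:=1
choose[6, 1] @ H1
  branch[0] choose=6:
    H0 returns (0, 1)
    H1 returns [(0, 1)]
  branch[1] choose=1:
    H0 returns (5, 1)
    H1 returns [(5, 1)]
= [(0, 1), (5, 1)]

Answer: [(0, 1), (5, 1)]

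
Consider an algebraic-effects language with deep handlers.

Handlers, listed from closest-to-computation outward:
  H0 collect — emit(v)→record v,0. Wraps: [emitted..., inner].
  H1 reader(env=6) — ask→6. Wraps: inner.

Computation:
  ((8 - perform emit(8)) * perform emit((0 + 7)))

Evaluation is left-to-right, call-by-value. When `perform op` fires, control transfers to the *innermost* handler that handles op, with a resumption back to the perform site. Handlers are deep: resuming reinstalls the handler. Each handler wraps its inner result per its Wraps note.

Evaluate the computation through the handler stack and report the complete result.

Answer: [8, 7, 0]

Evaluation trace:
emit(8) @ H0 ⇒ out+=8
emit(7) @ H0 ⇒ out+=7
H0 returns [8, 7, 0]
H1 returns [8, 7, 0]
= [8, 7, 0]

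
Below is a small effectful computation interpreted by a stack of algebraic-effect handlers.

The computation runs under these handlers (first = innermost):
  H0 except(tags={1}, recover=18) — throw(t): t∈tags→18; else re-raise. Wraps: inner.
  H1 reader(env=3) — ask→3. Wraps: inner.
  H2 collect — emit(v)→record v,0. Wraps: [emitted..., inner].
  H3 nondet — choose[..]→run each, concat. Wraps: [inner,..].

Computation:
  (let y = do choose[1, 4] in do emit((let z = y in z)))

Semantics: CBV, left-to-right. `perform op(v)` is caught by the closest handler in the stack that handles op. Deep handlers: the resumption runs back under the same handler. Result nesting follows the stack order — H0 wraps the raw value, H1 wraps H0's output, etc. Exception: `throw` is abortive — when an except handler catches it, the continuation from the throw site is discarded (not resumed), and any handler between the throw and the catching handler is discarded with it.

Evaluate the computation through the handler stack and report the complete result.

Step-by-step:
choose[1, 4] @ H3
  branch[0] choose=1:
    emit(1) @ H2 ⇒ out+=1
    H0 returns 0
    H1 returns 0
    H2 returns [1, 0]
    H3 returns [[1, 0]]
  branch[1] choose=4:
    emit(4) @ H2 ⇒ out+=4
    H0 returns 0
    H1 returns 0
    H2 returns [4, 0]
    H3 returns [[4, 0]]
= [[1, 0], [4, 0]]

Answer: [[1, 0], [4, 0]]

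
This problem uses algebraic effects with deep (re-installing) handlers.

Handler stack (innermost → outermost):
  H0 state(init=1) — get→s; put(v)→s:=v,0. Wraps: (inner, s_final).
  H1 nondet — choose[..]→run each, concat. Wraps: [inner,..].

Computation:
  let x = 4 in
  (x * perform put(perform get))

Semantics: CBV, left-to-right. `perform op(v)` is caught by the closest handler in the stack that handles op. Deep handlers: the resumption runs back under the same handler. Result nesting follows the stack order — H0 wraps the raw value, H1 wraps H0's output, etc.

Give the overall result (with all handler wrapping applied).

Answer: [(0, 1)]

Evaluation trace:
get @ H0 ⇒ 1
put(1) @ H0 ⇒ s:=1
H0 returns (0, 1)
H1 returns [(0, 1)]
= [(0, 1)]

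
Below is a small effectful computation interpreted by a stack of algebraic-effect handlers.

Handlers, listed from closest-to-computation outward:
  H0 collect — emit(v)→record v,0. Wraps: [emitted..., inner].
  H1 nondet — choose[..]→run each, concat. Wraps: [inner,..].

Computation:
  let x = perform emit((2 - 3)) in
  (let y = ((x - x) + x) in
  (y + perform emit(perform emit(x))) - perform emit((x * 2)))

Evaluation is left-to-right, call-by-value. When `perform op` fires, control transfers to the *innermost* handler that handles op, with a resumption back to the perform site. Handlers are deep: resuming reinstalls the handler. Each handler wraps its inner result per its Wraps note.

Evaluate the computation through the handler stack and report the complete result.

Answer: [[-1, 0, 0, 0, 0]]

Step-by-step:
emit(-1) @ H0 ⇒ out+=-1
emit(0) @ H0 ⇒ out+=0
emit(0) @ H0 ⇒ out+=0
emit(0) @ H0 ⇒ out+=0
H0 returns [-1, 0, 0, 0, 0]
H1 returns [[-1, 0, 0, 0, 0]]
= [[-1, 0, 0, 0, 0]]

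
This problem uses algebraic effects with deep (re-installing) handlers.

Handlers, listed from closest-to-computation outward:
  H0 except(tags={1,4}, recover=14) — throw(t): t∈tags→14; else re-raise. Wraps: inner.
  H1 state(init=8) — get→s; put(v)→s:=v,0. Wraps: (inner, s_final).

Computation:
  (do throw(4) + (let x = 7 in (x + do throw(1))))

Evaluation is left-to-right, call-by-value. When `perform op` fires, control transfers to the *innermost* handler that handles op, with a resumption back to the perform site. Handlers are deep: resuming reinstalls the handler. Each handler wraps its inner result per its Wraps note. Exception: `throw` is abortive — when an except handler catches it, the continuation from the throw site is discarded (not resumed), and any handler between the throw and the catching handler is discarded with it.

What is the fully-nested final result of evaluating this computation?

Step-by-step:
throw(4) @ H0 caught ⇒ 14
H1 returns (14, 8)
= (14, 8)

Answer: (14, 8)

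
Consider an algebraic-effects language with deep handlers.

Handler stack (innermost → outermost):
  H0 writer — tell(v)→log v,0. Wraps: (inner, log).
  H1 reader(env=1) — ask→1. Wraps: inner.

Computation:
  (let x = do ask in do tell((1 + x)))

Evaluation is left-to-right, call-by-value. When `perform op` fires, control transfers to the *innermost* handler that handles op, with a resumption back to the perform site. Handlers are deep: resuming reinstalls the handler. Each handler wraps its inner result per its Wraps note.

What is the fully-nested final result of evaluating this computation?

Answer: (0, (2))

Evaluation trace:
ask @ H1 ⇒ 1
tell(2) @ H0 ⇒ log+=2
H0 returns (0, (2))
H1 returns (0, (2))
= (0, (2))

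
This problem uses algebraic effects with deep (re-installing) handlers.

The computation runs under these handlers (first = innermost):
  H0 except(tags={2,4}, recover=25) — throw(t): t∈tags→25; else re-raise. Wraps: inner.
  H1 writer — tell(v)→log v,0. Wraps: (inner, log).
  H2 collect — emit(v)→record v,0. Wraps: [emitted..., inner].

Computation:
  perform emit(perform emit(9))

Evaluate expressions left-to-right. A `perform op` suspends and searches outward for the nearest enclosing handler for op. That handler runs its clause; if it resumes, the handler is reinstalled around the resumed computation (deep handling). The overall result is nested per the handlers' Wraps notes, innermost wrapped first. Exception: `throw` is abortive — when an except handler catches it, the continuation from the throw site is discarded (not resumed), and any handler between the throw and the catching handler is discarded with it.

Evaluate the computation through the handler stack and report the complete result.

Answer: [9, 0, (0, ())]

Step-by-step:
emit(9) @ H2 ⇒ out+=9
emit(0) @ H2 ⇒ out+=0
H0 returns 0
H1 returns (0, ())
H2 returns [9, 0, (0, ())]
= [9, 0, (0, ())]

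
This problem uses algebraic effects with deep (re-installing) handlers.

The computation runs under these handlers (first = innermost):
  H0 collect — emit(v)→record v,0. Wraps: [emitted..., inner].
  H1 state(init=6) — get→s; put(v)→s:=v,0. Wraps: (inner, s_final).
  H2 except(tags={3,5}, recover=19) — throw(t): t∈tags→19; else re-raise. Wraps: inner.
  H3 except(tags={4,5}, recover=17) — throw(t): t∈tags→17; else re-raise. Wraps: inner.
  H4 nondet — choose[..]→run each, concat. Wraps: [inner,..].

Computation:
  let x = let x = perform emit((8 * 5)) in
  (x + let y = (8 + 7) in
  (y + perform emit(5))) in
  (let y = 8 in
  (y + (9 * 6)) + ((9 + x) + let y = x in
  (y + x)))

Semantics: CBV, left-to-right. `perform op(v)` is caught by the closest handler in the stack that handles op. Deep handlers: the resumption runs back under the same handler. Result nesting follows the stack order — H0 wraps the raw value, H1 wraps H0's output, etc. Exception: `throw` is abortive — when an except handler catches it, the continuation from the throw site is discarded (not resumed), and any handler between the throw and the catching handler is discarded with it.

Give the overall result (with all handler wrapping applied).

Answer: [([40, 5, 116], 6)]

Step-by-step:
emit(40) @ H0 ⇒ out+=40
emit(5) @ H0 ⇒ out+=5
H0 returns [40, 5, 116]
H1 returns ([40, 5, 116], 6)
H2 returns ([40, 5, 116], 6)
H3 returns ([40, 5, 116], 6)
H4 returns [([40, 5, 116], 6)]
= [([40, 5, 116], 6)]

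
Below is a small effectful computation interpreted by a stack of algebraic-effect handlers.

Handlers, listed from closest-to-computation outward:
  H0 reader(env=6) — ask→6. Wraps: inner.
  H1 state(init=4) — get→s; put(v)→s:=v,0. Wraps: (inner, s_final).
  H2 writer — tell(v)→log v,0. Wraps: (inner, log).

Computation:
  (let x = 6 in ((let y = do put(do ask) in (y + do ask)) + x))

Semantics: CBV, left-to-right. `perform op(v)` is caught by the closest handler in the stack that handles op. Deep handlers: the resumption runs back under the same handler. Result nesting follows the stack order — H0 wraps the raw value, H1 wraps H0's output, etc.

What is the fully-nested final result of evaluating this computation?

Answer: ((12, 6), ())

Evaluation trace:
ask @ H0 ⇒ 6
put(6) @ H1 ⇒ s:=6
ask @ H0 ⇒ 6
H0 returns 12
H1 returns (12, 6)
H2 returns ((12, 6), ())
= ((12, 6), ())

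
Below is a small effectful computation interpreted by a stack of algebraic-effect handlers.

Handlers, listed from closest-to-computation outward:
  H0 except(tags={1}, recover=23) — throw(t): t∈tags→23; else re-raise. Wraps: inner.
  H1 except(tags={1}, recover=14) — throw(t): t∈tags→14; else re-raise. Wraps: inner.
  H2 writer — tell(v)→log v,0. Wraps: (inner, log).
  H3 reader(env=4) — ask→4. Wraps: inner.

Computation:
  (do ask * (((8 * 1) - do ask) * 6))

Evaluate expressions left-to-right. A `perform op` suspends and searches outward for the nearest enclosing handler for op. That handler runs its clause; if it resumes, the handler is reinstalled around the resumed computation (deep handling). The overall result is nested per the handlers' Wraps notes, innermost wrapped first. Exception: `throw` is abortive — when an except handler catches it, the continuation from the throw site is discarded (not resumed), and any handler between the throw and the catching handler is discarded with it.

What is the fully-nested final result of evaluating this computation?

Working:
ask @ H3 ⇒ 4
ask @ H3 ⇒ 4
H0 returns 96
H1 returns 96
H2 returns (96, ())
H3 returns (96, ())
= (96, ())

Answer: (96, ())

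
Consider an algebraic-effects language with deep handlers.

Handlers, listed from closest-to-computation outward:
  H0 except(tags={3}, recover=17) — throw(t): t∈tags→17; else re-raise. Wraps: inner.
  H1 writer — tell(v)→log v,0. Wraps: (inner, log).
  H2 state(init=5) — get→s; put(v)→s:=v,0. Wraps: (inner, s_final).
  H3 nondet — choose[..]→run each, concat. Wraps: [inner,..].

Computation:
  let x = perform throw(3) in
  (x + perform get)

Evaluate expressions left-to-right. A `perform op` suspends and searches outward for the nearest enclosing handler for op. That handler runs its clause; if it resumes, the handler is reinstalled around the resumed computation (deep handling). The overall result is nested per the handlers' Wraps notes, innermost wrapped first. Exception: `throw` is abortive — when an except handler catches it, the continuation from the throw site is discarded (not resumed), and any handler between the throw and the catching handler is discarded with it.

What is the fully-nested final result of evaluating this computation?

Answer: [((17, ()), 5)]

Step-by-step:
throw(3) @ H0 caught ⇒ 17
H1 returns (17, ())
H2 returns ((17, ()), 5)
H3 returns [((17, ()), 5)]
= [((17, ()), 5)]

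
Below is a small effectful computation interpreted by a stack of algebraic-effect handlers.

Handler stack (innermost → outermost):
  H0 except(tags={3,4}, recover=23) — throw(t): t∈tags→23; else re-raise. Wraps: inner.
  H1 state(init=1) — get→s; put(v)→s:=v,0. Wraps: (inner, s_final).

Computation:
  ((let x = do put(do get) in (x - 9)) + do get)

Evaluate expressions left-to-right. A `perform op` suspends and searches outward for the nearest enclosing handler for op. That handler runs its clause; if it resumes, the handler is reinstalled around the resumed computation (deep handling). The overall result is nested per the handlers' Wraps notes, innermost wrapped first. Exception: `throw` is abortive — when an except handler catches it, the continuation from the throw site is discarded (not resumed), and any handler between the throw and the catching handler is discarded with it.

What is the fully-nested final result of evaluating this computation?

Evaluation trace:
get @ H1 ⇒ 1
put(1) @ H1 ⇒ s:=1
get @ H1 ⇒ 1
H0 returns -8
H1 returns (-8, 1)
= (-8, 1)

Answer: (-8, 1)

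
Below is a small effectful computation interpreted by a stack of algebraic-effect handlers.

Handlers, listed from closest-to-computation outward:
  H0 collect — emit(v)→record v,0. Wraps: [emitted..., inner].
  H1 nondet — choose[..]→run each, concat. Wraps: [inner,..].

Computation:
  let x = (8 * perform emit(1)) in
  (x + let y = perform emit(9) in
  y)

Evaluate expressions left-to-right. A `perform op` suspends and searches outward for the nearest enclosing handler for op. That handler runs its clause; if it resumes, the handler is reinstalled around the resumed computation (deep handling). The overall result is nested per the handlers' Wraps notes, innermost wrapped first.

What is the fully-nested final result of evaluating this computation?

Answer: [[1, 9, 0]]

Working:
emit(1) @ H0 ⇒ out+=1
emit(9) @ H0 ⇒ out+=9
H0 returns [1, 9, 0]
H1 returns [[1, 9, 0]]
= [[1, 9, 0]]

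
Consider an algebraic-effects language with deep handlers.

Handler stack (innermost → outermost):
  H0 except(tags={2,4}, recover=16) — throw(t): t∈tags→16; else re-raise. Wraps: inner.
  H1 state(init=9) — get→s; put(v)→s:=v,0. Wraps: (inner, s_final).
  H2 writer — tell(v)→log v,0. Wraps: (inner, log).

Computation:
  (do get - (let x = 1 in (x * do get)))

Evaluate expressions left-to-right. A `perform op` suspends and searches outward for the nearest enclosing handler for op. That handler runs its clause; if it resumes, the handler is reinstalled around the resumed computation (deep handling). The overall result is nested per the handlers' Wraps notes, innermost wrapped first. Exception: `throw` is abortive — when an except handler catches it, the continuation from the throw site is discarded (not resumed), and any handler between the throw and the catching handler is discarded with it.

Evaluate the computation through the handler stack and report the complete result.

Working:
get @ H1 ⇒ 9
get @ H1 ⇒ 9
H0 returns 0
H1 returns (0, 9)
H2 returns ((0, 9), ())
= ((0, 9), ())

Answer: ((0, 9), ())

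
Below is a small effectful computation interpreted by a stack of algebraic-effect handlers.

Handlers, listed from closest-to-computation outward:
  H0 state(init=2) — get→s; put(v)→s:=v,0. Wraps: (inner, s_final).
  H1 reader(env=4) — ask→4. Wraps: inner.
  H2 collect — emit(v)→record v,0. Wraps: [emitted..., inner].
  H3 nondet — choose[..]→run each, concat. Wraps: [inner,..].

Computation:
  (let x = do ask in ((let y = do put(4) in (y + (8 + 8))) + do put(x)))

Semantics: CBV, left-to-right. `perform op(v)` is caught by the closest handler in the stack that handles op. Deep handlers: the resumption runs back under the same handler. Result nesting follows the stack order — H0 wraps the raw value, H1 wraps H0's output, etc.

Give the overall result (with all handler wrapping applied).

Evaluation trace:
ask @ H1 ⇒ 4
put(4) @ H0 ⇒ s:=4
put(4) @ H0 ⇒ s:=4
H0 returns (16, 4)
H1 returns (16, 4)
H2 returns [(16, 4)]
H3 returns [[(16, 4)]]
= [[(16, 4)]]

Answer: [[(16, 4)]]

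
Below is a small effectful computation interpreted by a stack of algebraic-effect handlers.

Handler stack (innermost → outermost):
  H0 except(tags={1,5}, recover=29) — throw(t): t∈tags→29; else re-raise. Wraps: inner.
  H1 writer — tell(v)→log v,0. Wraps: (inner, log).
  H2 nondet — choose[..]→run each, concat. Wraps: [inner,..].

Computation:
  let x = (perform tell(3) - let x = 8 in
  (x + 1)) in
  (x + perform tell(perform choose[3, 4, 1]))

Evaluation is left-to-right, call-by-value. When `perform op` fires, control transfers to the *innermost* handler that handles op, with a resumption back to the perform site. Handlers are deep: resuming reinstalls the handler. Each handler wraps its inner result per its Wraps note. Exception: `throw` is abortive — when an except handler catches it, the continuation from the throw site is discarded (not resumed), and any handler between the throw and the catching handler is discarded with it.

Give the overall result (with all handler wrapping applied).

Answer: [(-9, (3, 3)), (-9, (3, 4)), (-9, (3, 1))]

Step-by-step:
tell(3) @ H1 ⇒ log+=3
choose[3, 4, 1] @ H2
  branch[0] choose=3:
    tell(3) @ H1 ⇒ log+=3
    H0 returns -9
    H1 returns (-9, (3, 3))
    H2 returns [(-9, (3, 3))]
  branch[1] choose=4:
    tell(4) @ H1 ⇒ log+=4
    H0 returns -9
    H1 returns (-9, (3, 4))
    H2 returns [(-9, (3, 4))]
  branch[2] choose=1:
    tell(1) @ H1 ⇒ log+=1
    H0 returns -9
    H1 returns (-9, (3, 1))
    H2 returns [(-9, (3, 1))]
= [(-9, (3, 3)), (-9, (3, 4)), (-9, (3, 1))]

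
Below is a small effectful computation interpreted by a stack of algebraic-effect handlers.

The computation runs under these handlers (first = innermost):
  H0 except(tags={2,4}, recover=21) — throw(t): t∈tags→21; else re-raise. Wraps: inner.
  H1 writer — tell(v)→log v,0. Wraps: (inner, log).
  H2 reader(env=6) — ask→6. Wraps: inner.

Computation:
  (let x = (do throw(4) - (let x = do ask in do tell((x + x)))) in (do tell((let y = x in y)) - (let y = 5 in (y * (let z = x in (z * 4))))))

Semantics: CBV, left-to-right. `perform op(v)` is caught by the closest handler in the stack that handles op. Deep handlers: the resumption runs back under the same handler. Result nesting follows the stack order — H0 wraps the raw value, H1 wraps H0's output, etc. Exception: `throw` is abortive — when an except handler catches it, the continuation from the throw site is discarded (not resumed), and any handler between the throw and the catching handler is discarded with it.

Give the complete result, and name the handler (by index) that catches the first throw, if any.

Answer: (21, ()) ; first throw caught by: H0

Step-by-step:
throw(4) @ H0 caught ⇒ 21
H1 returns (21, ())
H2 returns (21, ())
= (21, ())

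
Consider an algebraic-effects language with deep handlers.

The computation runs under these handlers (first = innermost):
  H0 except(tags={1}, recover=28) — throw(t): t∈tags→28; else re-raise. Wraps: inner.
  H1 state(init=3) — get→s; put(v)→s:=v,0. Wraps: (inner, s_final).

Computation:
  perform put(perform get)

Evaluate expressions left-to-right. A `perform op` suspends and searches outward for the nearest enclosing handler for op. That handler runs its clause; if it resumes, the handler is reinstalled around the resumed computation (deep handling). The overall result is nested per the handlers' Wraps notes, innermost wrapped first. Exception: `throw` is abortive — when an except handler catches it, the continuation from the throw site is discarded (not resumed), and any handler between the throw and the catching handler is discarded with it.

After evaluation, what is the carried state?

Answer: 3

Step-by-step:
get @ H1 ⇒ 3
put(3) @ H1 ⇒ s:=3
H0 returns 0
H1 returns (0, 3)
= (0, 3)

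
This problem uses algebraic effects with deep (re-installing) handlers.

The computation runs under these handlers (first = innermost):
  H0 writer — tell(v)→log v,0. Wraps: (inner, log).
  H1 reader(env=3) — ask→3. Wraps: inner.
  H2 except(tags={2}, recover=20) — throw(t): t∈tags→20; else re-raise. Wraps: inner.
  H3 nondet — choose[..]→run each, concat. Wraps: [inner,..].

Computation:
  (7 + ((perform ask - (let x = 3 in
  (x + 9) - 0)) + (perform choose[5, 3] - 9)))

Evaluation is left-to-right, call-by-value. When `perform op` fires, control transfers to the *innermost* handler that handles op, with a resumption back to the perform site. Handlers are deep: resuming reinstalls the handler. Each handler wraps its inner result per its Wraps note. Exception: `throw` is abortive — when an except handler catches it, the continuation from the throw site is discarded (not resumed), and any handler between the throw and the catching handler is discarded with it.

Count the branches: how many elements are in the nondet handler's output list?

Answer: 2

Working:
ask @ H1 ⇒ 3
choose[5, 3] @ H3
  branch[0] choose=5:
    H0 returns (-6, ())
    H1 returns (-6, ())
    H2 returns (-6, ())
    H3 returns [(-6, ())]
  branch[1] choose=3:
    H0 returns (-8, ())
    H1 returns (-8, ())
    H2 returns (-8, ())
    H3 returns [(-8, ())]
= [(-6, ()), (-8, ())]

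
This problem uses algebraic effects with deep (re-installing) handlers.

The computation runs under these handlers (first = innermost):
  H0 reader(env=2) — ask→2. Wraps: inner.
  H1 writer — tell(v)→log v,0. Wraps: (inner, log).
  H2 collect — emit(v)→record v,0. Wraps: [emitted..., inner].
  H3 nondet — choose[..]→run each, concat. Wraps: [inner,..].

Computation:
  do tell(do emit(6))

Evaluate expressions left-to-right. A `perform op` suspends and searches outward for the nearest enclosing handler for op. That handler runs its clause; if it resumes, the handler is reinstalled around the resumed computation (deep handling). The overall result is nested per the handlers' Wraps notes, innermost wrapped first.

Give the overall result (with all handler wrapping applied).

Step-by-step:
emit(6) @ H2 ⇒ out+=6
tell(0) @ H1 ⇒ log+=0
H0 returns 0
H1 returns (0, (0))
H2 returns [6, (0, (0))]
H3 returns [[6, (0, (0))]]
= [[6, (0, (0))]]

Answer: [[6, (0, (0))]]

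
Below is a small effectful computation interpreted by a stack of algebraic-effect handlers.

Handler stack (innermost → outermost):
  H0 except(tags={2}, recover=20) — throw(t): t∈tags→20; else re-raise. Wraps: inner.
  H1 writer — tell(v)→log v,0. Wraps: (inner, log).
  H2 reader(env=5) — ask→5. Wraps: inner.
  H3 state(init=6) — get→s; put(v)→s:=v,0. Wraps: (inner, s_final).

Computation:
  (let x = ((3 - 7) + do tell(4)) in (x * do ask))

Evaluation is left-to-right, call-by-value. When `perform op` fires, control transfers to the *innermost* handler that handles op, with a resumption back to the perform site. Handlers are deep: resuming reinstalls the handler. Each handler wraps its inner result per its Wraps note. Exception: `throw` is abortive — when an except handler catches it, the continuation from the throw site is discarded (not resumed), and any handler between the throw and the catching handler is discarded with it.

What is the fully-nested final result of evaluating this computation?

Answer: ((-20, (4)), 6)

Evaluation trace:
tell(4) @ H1 ⇒ log+=4
ask @ H2 ⇒ 5
H0 returns -20
H1 returns (-20, (4))
H2 returns (-20, (4))
H3 returns ((-20, (4)), 6)
= ((-20, (4)), 6)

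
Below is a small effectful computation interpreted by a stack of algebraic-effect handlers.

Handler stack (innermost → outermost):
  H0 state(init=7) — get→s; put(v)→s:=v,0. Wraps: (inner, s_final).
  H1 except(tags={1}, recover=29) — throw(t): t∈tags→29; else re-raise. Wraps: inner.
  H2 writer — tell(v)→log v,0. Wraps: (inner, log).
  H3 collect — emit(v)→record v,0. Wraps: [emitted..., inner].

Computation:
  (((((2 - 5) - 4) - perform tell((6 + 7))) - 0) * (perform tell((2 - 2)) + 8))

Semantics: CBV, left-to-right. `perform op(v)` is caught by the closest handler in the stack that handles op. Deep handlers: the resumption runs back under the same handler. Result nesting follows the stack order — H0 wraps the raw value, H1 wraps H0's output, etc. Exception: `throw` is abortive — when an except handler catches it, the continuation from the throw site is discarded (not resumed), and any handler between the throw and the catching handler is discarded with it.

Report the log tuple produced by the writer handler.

Evaluation trace:
tell(13) @ H2 ⇒ log+=13
tell(0) @ H2 ⇒ log+=0
H0 returns (-56, 7)
H1 returns (-56, 7)
H2 returns ((-56, 7), (13, 0))
H3 returns [((-56, 7), (13, 0))]
= [((-56, 7), (13, 0))]

Answer: (13, 0)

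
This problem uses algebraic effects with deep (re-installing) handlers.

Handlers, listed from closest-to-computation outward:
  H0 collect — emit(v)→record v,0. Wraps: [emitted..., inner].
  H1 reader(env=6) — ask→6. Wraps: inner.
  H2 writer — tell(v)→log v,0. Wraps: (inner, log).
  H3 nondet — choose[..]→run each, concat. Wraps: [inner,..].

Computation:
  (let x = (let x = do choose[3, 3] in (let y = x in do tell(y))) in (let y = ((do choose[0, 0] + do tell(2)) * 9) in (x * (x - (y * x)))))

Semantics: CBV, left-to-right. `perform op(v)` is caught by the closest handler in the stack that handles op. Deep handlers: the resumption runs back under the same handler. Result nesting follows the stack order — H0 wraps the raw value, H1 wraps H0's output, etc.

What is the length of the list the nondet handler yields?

Working:
choose[3, 3] @ H3
  branch[0] choose=3:
    tell(3) @ H2 ⇒ log+=3
    choose[0, 0] @ H3
      branch[0] choose=0:
        tell(2) @ H2 ⇒ log+=2
        H0 returns [0]
        H1 returns [0]
        H2 returns ([0], (3, 2))
        H3 returns [([0], (3, 2))]
      branch[1] choose=0:
        tell(2) @ H2 ⇒ log+=2
        H0 returns [0]
        H1 returns [0]
        H2 returns ([0], (3, 2))
        H3 returns [([0], (3, 2))]
  branch[1] choose=3:
    tell(3) @ H2 ⇒ log+=3
    choose[0, 0] @ H3
      branch[0] choose=0:
        tell(2) @ H2 ⇒ log+=2
        H0 returns [0]
        H1 returns [0]
        H2 returns ([0], (3, 2))
        H3 returns [([0], (3, 2))]
      branch[1] choose=0:
        tell(2) @ H2 ⇒ log+=2
        H0 returns [0]
        H1 returns [0]
        H2 returns ([0], (3, 2))
        H3 returns [([0], (3, 2))]
= [([0], (3, 2)), ([0], (3, 2)), ([0], (3, 2)), ([0], (3, 2))]

Answer: 4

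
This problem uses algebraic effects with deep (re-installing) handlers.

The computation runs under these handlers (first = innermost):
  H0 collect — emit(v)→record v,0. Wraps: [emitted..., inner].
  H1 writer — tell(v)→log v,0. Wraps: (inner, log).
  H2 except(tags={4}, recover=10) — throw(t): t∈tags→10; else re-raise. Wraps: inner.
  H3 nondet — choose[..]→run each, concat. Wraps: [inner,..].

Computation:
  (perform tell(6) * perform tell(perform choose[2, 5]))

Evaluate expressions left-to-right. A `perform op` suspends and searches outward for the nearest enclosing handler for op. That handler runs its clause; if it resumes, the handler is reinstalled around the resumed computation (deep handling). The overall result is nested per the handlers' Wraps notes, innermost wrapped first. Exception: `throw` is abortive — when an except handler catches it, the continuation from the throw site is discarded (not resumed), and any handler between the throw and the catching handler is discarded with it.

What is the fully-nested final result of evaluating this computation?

Evaluation trace:
tell(6) @ H1 ⇒ log+=6
choose[2, 5] @ H3
  branch[0] choose=2:
    tell(2) @ H1 ⇒ log+=2
    H0 returns [0]
    H1 returns ([0], (6, 2))
    H2 returns ([0], (6, 2))
    H3 returns [([0], (6, 2))]
  branch[1] choose=5:
    tell(5) @ H1 ⇒ log+=5
    H0 returns [0]
    H1 returns ([0], (6, 5))
    H2 returns ([0], (6, 5))
    H3 returns [([0], (6, 5))]
= [([0], (6, 2)), ([0], (6, 5))]

Answer: [([0], (6, 2)), ([0], (6, 5))]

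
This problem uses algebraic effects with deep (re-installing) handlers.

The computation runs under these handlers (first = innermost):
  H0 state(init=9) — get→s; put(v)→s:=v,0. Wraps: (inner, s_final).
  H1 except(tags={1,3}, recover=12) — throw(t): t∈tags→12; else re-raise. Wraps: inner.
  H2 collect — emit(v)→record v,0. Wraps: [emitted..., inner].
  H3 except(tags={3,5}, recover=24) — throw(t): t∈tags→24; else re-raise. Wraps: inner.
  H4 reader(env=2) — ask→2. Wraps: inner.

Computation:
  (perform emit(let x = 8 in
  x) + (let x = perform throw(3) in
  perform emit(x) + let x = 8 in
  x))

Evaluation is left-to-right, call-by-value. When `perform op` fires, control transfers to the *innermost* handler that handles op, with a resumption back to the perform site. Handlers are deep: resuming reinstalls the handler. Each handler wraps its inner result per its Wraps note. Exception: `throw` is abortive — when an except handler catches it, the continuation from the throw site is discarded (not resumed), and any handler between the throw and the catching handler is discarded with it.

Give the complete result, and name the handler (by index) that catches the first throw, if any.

Step-by-step:
emit(8) @ H2 ⇒ out+=8
throw(3) @ H1 caught ⇒ 12
H2 returns [8, 12]
H3 returns [8, 12]
H4 returns [8, 12]
= [8, 12]

Answer: [8, 12] ; first throw caught by: H1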